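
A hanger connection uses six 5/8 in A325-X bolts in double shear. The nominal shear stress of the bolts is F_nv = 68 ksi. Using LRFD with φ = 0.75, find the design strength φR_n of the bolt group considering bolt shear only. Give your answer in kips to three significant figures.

188 kips

A_b = π × 0.625² / 4 = 0.3068 in².
R_n = F_nv · A_b · n · n_s = 68 × 0.3068 × 6 × 2 = 250.3 kips.
Design strength φR_n = 0.75 × 250.3 = 188 kips.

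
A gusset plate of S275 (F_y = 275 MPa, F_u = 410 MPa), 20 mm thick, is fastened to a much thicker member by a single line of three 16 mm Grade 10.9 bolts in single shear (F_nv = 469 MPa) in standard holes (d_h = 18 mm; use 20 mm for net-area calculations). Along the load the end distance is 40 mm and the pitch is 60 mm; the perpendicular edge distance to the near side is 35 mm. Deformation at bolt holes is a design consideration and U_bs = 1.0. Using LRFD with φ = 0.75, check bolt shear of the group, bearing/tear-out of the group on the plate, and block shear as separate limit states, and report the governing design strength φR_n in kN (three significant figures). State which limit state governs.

Bolt shear: A_b = π·16²/4 = 201.1 mm²; R_n = 469 × 201.1 × 3 × 1 / 1000 = 282.9 kN → 0.75 × 282.9 = 212 kN.
Bearing: edge l_c = 31, r_n = 305 kN; interior l_c = 42, r_n = 314.9 kN; R_n = 305 + 2·314.9 = 934.8 kN → 701 kN.
Block shear: A_gv = 3200, A_nv = 2200, A_nt = 500 mm²; R_n = min(0.6F_uA_nv, 0.6F_yA_gv) + U_bs·F_u·A_nt = 733 kN → 550 kN.
Bolt shear governs: 212 kN.

212 kN (bolt shear governs)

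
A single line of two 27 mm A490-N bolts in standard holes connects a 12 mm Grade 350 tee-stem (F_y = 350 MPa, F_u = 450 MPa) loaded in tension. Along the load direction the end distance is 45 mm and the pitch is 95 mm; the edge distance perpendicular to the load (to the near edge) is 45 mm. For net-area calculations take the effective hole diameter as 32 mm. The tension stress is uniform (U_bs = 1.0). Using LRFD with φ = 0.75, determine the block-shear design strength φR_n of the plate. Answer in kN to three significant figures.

341 kN

Shear plane L_v = 45 + 1·95 = 140 mm; A_gv = 140 × 12 = 1680 mm².
A_nv = (140 − 1.5·32) × 12 = 1104 mm².
A_nt = (45 − 0.5·32) × 12 = 348 mm².
0.6 F_u A_nv = 298.1 kN; 0.6 F_y A_gv = 352.8 kN → shear rupture governs the shear term.
R_n = 298.1 + 1.0 × 450 × 348 / 1000 = 454.7 kN.
Design strength φR_n = 0.75 × 454.7 = 341 kN.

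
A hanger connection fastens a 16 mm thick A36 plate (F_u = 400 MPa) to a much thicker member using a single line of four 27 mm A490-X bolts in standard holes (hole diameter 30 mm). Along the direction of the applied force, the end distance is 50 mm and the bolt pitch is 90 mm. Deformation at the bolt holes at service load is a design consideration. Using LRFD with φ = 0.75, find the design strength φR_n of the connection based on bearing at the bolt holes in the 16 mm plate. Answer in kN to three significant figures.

Per bolt r_n = 1.2 l_c t F_u ≤ 2.4 d t F_u; upper limit = 2.4 × 27 × 16 × 400 / 1000 = 414.7 kN.
Edge bolt: l_c = 50 − 30/2 = 35 mm → 1.2 × 35 × 16 × 400 / 1000 = 268.8 → r_n = 268.8 kN.
Interior bolts: l_c = 90 − 30 = 60 mm → 1.2 × 60 × 16 × 400 / 1000 = 460.8 → r_n = 414.7 kN.
R_n = 1 × 268.8 + 3 × 414.7 = 1513 kN.
Design strength φR_n = 0.75 × 1513 = 1130 kN.

1130 kN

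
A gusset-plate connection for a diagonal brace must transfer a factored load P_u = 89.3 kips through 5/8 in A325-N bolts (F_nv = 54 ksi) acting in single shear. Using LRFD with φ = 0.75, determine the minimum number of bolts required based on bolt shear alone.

A_b = π·0.625²/4 = 0.3068 in².
Per-bolt design strength φR_n = 0.75 × 54 × 0.3068 × 1 = 12.43 kips.
n ≥ 89.3 / 12.43 = 7.187 → use 8 bolts.

8 bolts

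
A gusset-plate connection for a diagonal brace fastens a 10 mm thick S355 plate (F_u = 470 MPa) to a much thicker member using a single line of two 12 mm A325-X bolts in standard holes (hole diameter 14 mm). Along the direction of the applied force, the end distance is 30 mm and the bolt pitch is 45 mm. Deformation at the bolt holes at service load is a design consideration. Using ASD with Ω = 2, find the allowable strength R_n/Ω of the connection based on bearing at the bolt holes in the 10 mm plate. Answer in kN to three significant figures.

Per bolt r_n = 1.2 l_c t F_u ≤ 2.4 d t F_u; upper limit = 2.4 × 12 × 10 × 470 / 1000 = 135.4 kN.
Edge bolt: l_c = 30 − 14/2 = 23 mm → 1.2 × 23 × 10 × 470 / 1000 = 129.7 → r_n = 129.7 kN.
Interior bolts: l_c = 45 − 14 = 31 mm → 1.2 × 31 × 10 × 470 / 1000 = 174.8 → r_n = 135.4 kN.
R_n = 1 × 129.7 + 1 × 135.4 = 265.1 kN.
Allowable strength R_n/Ω = 265.1 / 2 = 133 kN.

133 kN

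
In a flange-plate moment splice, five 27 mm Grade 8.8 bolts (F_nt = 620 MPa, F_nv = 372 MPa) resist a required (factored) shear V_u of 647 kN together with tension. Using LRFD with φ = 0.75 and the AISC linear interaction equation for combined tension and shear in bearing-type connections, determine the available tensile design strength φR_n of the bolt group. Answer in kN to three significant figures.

652 kN

A_b = π·27²/4 = 572.6 mm²; f_rv = 647 × 1000 / (5 × 572.6) = 226 MPa.
F'_nt = 1.3 F_nt − (F_nt / φF_nv) f_rv = 1.3·620 − (620/(0.75·372))·226 = 303.8 MPa, capped at F_nt → F'_nt = 303.8 MPa.
R_n = F'_nt · A_b · n = 303.8 × 572.6 × 5 / 1000 = 869.6 kN.
Design strength φR_n = 0.75 × 869.6 = 652 kN.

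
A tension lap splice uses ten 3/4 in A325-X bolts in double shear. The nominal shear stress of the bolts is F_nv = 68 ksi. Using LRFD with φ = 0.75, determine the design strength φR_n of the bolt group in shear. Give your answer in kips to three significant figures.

451 kips

A_b = π × 0.75² / 4 = 0.4418 in².
R_n = F_nv · A_b · n · n_s = 68 × 0.4418 × 10 × 2 = 600.8 kips.
Design strength φR_n = 0.75 × 600.8 = 451 kips.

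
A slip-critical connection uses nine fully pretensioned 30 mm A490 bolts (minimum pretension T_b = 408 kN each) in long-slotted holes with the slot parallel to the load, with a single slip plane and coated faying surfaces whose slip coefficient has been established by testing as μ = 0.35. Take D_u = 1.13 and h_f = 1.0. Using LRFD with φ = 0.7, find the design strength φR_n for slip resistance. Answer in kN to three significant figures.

1020 kN

R_n = μ · D_u · h_f · T_b · n_s · n_b = 0.35 × 1.13 × 1.0 × 408 × 1 × 9 = 1452 kN.
Design strength φR_n = 0.7 × 1452 = 1020 kN.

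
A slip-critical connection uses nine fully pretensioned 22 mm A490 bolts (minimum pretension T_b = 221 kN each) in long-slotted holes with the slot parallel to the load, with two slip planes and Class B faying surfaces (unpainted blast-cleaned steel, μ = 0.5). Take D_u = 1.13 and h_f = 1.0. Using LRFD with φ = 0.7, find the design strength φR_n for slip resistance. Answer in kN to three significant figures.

1570 kN

R_n = μ · D_u · h_f · T_b · n_s · n_b = 0.5 × 1.13 × 1.0 × 221 × 2 × 9 = 2248 kN.
Design strength φR_n = 0.7 × 2248 = 1570 kN.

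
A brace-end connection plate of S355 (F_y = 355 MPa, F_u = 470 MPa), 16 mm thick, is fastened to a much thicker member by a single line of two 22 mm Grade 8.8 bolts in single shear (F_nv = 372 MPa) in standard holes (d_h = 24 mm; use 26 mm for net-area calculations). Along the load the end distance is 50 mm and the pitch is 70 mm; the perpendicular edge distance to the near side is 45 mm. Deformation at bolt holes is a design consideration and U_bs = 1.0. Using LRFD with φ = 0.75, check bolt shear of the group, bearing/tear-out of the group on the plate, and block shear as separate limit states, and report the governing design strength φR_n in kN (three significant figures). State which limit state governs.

Bolt shear: A_b = π·22²/4 = 380.1 mm²; R_n = 372 × 380.1 × 2 × 1 / 1000 = 282.8 kN → 0.75 × 282.8 = 212 kN.
Bearing: edge l_c = 38, r_n = 342.9 kN; interior l_c = 46, r_n = 397.1 kN; R_n = 342.9 + 1·397.1 = 740 kN → 555 kN.
Block shear: A_gv = 1920, A_nv = 1296, A_nt = 512 mm²; R_n = min(0.6F_uA_nv, 0.6F_yA_gv) + U_bs·F_u·A_nt = 606.1 kN → 455 kN.
Bolt shear governs: 212 kN.

212 kN (bolt shear governs)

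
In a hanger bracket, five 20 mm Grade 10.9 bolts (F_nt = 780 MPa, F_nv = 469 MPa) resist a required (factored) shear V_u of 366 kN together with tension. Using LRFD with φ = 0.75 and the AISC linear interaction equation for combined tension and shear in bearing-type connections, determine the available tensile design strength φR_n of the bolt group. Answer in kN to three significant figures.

586 kN

A_b = π·20²/4 = 314.2 mm²; f_rv = 366 × 1000 / (5 × 314.2) = 233 MPa.
F'_nt = 1.3 F_nt − (F_nt / φF_nv) f_rv = 1.3·780 − (780/(0.75·469))·233 = 497.3 MPa, capped at F_nt → F'_nt = 497.3 MPa.
R_n = F'_nt · A_b · n = 497.3 × 314.2 × 5 / 1000 = 781.2 kN.
Design strength φR_n = 0.75 × 781.2 = 586 kN.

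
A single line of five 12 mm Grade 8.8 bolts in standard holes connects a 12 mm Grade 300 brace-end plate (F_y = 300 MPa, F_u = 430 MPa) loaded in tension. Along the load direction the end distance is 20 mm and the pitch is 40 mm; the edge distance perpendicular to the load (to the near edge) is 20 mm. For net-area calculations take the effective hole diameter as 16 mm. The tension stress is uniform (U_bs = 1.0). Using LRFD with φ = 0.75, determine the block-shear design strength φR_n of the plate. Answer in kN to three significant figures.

297 kN

Shear plane L_v = 20 + 4·40 = 180 mm; A_gv = 180 × 12 = 2160 mm².
A_nv = (180 − 4.5·16) × 12 = 1296 mm².
A_nt = (20 − 0.5·16) × 12 = 144 mm².
0.6 F_u A_nv = 334.4 kN; 0.6 F_y A_gv = 388.8 kN → shear rupture governs the shear term.
R_n = 334.4 + 1.0 × 430 × 144 / 1000 = 396.3 kN.
Design strength φR_n = 0.75 × 396.3 = 297 kN.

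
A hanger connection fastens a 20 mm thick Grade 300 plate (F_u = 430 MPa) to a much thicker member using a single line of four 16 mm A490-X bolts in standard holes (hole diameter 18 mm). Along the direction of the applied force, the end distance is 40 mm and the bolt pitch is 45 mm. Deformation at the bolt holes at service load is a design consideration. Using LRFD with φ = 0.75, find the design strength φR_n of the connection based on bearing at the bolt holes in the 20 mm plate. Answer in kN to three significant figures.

867 kN

Per bolt r_n = 1.2 l_c t F_u ≤ 2.4 d t F_u; upper limit = 2.4 × 16 × 20 × 430 / 1000 = 330.2 kN.
Edge bolt: l_c = 40 − 18/2 = 31 mm → 1.2 × 31 × 20 × 430 / 1000 = 319.9 → r_n = 319.9 kN.
Interior bolts: l_c = 45 − 18 = 27 mm → 1.2 × 27 × 20 × 430 / 1000 = 278.6 → r_n = 278.6 kN.
R_n = 1 × 319.9 + 3 × 278.6 = 1156 kN.
Design strength φR_n = 0.75 × 1156 = 867 kN.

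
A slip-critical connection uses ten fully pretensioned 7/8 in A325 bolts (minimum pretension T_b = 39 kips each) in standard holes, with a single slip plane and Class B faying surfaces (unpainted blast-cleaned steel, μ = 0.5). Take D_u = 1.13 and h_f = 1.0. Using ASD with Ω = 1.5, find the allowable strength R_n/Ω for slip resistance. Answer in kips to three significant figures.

R_n = μ · D_u · h_f · T_b · n_s · n_b = 0.5 × 1.13 × 1.0 × 39 × 1 × 10 = 220.3 kips.
Allowable strength R_n/Ω = 220.3 / 1.5 = 147 kips.

147 kips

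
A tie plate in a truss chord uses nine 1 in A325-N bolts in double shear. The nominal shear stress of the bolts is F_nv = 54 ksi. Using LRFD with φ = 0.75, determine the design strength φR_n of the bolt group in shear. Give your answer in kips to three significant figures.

A_b = π × 1² / 4 = 0.7854 in².
R_n = F_nv · A_b · n · n_s = 54 × 0.7854 × 9 × 2 = 763.4 kips.
Design strength φR_n = 0.75 × 763.4 = 573 kips.

573 kips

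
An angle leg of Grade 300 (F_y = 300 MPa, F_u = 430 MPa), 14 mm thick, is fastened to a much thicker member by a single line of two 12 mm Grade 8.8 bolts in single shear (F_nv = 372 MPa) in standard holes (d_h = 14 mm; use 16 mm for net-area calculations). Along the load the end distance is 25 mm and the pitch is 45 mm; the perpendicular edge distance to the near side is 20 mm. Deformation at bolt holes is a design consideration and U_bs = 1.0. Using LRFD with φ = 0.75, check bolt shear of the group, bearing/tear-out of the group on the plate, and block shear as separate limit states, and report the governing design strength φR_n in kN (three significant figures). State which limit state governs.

63.1 kN (bolt shear governs)

Bolt shear: A_b = π·12²/4 = 113.1 mm²; R_n = 372 × 113.1 × 2 × 1 / 1000 = 84.14 kN → 0.75 × 84.14 = 63.1 kN.
Bearing: edge l_c = 18, r_n = 130 kN; interior l_c = 31, r_n = 173.4 kN; R_n = 130 + 1·173.4 = 303.4 kN → 228 kN.
Block shear: A_gv = 980, A_nv = 644, A_nt = 168 mm²; R_n = min(0.6F_uA_nv, 0.6F_yA_gv) + U_bs·F_u·A_nt = 238.4 kN → 179 kN.
Bolt shear governs: 63.1 kN.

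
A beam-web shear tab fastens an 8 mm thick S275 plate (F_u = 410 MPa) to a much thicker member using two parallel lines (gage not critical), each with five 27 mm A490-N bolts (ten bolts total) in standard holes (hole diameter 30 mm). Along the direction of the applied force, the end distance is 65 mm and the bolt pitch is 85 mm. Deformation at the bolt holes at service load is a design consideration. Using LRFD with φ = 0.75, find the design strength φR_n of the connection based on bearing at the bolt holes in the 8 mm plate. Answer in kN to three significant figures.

Per bolt r_n = 1.2 l_c t F_u ≤ 2.4 d t F_u; upper limit = 2.4 × 27 × 8 × 410 / 1000 = 212.5 kN.
Edge bolt: l_c = 65 − 30/2 = 50 mm → 1.2 × 50 × 8 × 410 / 1000 = 196.8 → r_n = 196.8 kN.
Interior bolts: l_c = 85 − 30 = 55 mm → 1.2 × 55 × 8 × 410 / 1000 = 216.5 → r_n = 212.5 kN.
R_n = 2 × 196.8 + 8 × 212.5 = 2094 kN.
Design strength φR_n = 0.75 × 2094 = 1570 kN.

1570 kN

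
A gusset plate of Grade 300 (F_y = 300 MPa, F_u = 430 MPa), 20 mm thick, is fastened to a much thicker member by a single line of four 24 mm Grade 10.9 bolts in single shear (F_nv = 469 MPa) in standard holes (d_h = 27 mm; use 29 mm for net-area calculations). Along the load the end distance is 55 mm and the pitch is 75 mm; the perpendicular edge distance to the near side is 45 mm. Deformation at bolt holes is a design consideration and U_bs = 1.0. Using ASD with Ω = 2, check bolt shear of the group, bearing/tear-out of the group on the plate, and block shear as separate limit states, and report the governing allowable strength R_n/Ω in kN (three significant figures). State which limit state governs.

Bolt shear: A_b = π·24²/4 = 452.4 mm²; R_n = 469 × 452.4 × 4 × 1 / 1000 = 848.7 kN → 848.7 / 2 = 424 kN.
Bearing: edge l_c = 41.5, r_n = 428.3 kN; interior l_c = 48, r_n = 495.4 kN; R_n = 428.3 + 3·495.4 = 1914 kN → 957 kN.
Block shear: A_gv = 5600, A_nv = 3570, A_nt = 610 mm²; R_n = min(0.6F_uA_nv, 0.6F_yA_gv) + U_bs·F_u·A_nt = 1183 kN → 592 kN.
Bolt shear governs: 424 kN.

424 kN (bolt shear governs)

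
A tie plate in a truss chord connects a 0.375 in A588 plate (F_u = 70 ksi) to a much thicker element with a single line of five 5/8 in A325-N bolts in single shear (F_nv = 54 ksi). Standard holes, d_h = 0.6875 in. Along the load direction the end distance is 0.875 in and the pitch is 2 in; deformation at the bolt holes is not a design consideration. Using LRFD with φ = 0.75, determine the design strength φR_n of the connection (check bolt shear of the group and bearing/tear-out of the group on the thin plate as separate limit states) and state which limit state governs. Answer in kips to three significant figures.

62.1 kips (bolt shear governs)

Bolt shear: A_b = π·0.625²/4 = 0.3068 in²; R_n = 54 × 0.3068 × 5 × 1 = 82.83 kips → 0.75 × 82.83 = 62.1 kips.
Bearing (1.5 l_c t F_u ≤ 3.0 d t F_u): upper limit = 3.0·0.625·0.375·70 = 49.22 kips.
  Edge l_c = 0.875 − 0.6875/2 = 0.5312 → r_n = 20.92 kips; interior l_c = 2 − 0.6875 = 1.312 → r_n = 49.22 kips.
  R_n,bearing = 1·20.92 + 4·49.22 = 217.8 kips → 0.75 × 217.8 = 163 kips.
Bolt shear governs: 62.1 kips.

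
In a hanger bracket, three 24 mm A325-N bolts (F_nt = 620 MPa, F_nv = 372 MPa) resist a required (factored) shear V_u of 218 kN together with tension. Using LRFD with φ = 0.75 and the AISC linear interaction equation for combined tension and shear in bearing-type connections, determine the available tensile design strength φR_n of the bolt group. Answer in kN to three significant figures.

457 kN

A_b = π·24²/4 = 452.4 mm²; f_rv = 218 × 1000 / (3 × 452.4) = 160.6 MPa.
F'_nt = 1.3 F_nt − (F_nt / φF_nv) f_rv = 1.3·620 − (620/(0.75·372))·160.6 = 449 MPa, capped at F_nt → F'_nt = 449 MPa.
R_n = F'_nt · A_b · n = 449 × 452.4 × 3 / 1000 = 609.4 kN.
Design strength φR_n = 0.75 × 609.4 = 457 kN.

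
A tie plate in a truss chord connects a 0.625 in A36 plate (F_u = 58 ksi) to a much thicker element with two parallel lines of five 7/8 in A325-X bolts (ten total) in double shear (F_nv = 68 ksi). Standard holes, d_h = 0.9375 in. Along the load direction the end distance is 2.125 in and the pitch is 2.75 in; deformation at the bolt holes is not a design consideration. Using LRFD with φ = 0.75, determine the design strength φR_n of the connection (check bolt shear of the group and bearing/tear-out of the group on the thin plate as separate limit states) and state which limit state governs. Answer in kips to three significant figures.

613 kips (bolt shear governs)

Bolt shear: A_b = π·0.875²/4 = 0.6013 in²; R_n = 68 × 0.6013 × 10 × 2 = 817.8 kips → 0.75 × 817.8 = 613 kips.
Bearing (1.5 l_c t F_u ≤ 3.0 d t F_u): upper limit = 3.0·0.875·0.625·58 = 95.16 kips.
  Edge l_c = 2.125 − 0.9375/2 = 1.656 → r_n = 90.06 kips; interior l_c = 2.75 − 0.9375 = 1.812 → r_n = 95.16 kips.
  R_n,bearing = 2·90.06 + 8·95.16 = 941.4 kips → 0.75 × 941.4 = 706 kips.
Bolt shear governs: 613 kips.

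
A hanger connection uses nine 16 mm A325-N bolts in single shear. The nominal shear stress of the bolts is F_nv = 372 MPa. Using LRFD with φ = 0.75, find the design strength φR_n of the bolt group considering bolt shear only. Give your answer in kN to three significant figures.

505 kN

A_b = π × 16² / 4 = 201.1 mm².
R_n = F_nv · A_b · n · n_s = 372 × 201.1 × 9 × 1 / 1000 = 673.2 kN.
Design strength φR_n = 0.75 × 673.2 = 505 kN.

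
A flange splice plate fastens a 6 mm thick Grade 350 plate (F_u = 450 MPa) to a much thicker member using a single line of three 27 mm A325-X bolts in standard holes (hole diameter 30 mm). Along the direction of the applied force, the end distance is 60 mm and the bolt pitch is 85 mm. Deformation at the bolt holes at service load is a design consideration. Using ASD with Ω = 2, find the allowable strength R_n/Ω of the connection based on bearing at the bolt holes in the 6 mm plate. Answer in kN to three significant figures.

248 kN

Per bolt r_n = 1.2 l_c t F_u ≤ 2.4 d t F_u; upper limit = 2.4 × 27 × 6 × 450 / 1000 = 175 kN.
Edge bolt: l_c = 60 − 30/2 = 45 mm → 1.2 × 45 × 6 × 450 / 1000 = 145.8 → r_n = 145.8 kN.
Interior bolts: l_c = 85 − 30 = 55 mm → 1.2 × 55 × 6 × 450 / 1000 = 178.2 → r_n = 175 kN.
R_n = 1 × 145.8 + 2 × 175 = 495.7 kN.
Allowable strength R_n/Ω = 495.7 / 2 = 248 kN.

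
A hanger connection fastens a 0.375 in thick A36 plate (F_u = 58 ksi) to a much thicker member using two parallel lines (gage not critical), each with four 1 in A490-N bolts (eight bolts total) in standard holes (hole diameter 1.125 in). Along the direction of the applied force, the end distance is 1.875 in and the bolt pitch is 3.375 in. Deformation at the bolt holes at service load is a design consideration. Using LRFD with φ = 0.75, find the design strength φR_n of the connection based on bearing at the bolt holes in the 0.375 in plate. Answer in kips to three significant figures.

Per bolt r_n = 1.2 l_c t F_u ≤ 2.4 d t F_u; upper limit = 2.4 × 1 × 0.375 × 58 = 52.2 kips.
Edge bolt: l_c = 1.875 − 1.125/2 = 1.312 in → 1.2 × 1.312 × 0.375 × 58 = 34.26 → r_n = 34.26 kips.
Interior bolts: l_c = 3.375 − 1.125 = 2.25 in → 1.2 × 2.25 × 0.375 × 58 = 58.72 → r_n = 52.2 kips.
R_n = 2 × 34.26 + 6 × 52.2 = 381.7 kips.
Design strength φR_n = 0.75 × 381.7 = 286 kips.

286 kips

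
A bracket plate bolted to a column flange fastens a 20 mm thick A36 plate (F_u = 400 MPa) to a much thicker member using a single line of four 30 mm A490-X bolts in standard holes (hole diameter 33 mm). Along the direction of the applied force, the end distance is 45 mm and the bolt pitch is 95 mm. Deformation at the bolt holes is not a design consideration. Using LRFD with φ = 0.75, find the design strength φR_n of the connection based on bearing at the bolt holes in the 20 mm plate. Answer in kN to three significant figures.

Per bolt r_n = 1.5 l_c t F_u ≤ 3.0 d t F_u; upper limit = 3.0 × 30 × 20 × 400 / 1000 = 720 kN.
Edge bolt: l_c = 45 − 33/2 = 28.5 mm → 1.5 × 28.5 × 20 × 400 / 1000 = 342 → r_n = 342 kN.
Interior bolts: l_c = 95 − 33 = 62 mm → 1.5 × 62 × 20 × 400 / 1000 = 744 → r_n = 720 kN.
R_n = 1 × 342 + 3 × 720 = 2502 kN.
Design strength φR_n = 0.75 × 2502 = 1880 kN.

1880 kN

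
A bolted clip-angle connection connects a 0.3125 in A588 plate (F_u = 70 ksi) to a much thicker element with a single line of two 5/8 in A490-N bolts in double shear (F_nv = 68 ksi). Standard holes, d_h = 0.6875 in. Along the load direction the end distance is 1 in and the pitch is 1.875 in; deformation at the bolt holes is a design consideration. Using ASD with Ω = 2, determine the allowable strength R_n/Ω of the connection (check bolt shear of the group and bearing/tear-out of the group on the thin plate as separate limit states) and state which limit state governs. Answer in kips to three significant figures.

24.2 kips (bearing governs)

Bolt shear: A_b = π·0.625²/4 = 0.3068 in²; R_n = 68 × 0.3068 × 2 × 2 = 83.45 kips → 83.45 / 2 = 41.7 kips.
Bearing (1.2 l_c t F_u ≤ 2.4 d t F_u): upper limit = 2.4·0.625·0.3125·70 = 32.81 kips.
  Edge l_c = 1 − 0.6875/2 = 0.6562 → r_n = 17.23 kips; interior l_c = 1.875 − 0.6875 = 1.188 → r_n = 31.17 kips.
  R_n,bearing = 1·17.23 + 1·31.17 = 48.4 kips → 48.4 / 2 = 24.2 kips.
Bearing governs: 24.2 kips.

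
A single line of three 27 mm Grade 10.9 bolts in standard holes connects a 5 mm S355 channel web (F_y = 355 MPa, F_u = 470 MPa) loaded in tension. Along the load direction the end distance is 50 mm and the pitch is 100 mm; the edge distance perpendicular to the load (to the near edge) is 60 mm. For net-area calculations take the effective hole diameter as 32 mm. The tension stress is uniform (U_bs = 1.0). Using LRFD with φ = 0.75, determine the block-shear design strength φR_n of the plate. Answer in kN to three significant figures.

Shear plane L_v = 50 + 2·100 = 250 mm; A_gv = 250 × 5 = 1250 mm².
A_nv = (250 − 2.5·32) × 5 = 850 mm².
A_nt = (60 − 0.5·32) × 5 = 220 mm².
0.6 F_u A_nv = 239.7 kN; 0.6 F_y A_gv = 266.2 kN → shear rupture governs the shear term.
R_n = 239.7 + 1.0 × 470 × 220 / 1000 = 343.1 kN.
Design strength φR_n = 0.75 × 343.1 = 257 kN.

257 kN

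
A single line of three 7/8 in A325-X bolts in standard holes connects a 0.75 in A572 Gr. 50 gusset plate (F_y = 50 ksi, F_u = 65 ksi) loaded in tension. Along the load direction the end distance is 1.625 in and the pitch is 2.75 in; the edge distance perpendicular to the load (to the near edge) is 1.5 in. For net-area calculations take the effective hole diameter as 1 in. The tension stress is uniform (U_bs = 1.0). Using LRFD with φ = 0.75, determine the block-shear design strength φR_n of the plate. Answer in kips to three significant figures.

Shear plane L_v = 1.625 + 2·2.75 = 7.125 in; A_gv = 7.125 × 0.75 = 5.344 in².
A_nv = (7.125 − 2.5·1) × 0.75 = 3.469 in².
A_nt = (1.5 − 0.5·1) × 0.75 = 0.75 in².
0.6 F_u A_nv = 135.3 kips; 0.6 F_y A_gv = 160.3 kips → shear rupture governs the shear term.
R_n = 135.3 + 1.0 × 65 × 0.75 = 184 kips.
Design strength φR_n = 0.75 × 184 = 138 kips.

138 kips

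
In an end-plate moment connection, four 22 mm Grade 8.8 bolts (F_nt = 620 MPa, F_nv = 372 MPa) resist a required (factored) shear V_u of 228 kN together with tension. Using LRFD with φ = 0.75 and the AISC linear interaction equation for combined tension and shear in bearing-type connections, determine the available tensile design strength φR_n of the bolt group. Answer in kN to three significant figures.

539 kN

A_b = π·22²/4 = 380.1 mm²; f_rv = 228 × 1000 / (4 × 380.1) = 149.9 MPa.
F'_nt = 1.3 F_nt − (F_nt / φF_nv) f_rv = 1.3·620 − (620/(0.75·372))·149.9 = 472.8 MPa, capped at F_nt → F'_nt = 472.8 MPa.
R_n = F'_nt · A_b · n = 472.8 × 380.1 × 4 / 1000 = 718.9 kN.
Design strength φR_n = 0.75 × 718.9 = 539 kN.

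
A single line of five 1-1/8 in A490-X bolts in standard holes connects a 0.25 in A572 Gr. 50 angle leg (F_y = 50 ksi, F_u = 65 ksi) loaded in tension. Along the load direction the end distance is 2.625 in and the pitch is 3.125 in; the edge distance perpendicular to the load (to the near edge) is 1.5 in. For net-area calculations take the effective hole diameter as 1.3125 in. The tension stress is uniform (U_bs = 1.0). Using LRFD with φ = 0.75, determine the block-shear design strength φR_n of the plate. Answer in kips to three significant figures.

77.7 kips

Shear plane L_v = 2.625 + 4·3.125 = 15.12 in; A_gv = 15.12 × 0.25 = 3.781 in².
A_nv = (15.12 − 4.5·1.3125) × 0.25 = 2.305 in².
A_nt = (1.5 − 0.5·1.3125) × 0.25 = 0.2109 in².
0.6 F_u A_nv = 89.88 kips; 0.6 F_y A_gv = 113.4 kips → shear rupture governs the shear term.
R_n = 89.88 + 1.0 × 65 × 0.2109 = 103.6 kips.
Design strength φR_n = 0.75 × 103.6 = 77.7 kips.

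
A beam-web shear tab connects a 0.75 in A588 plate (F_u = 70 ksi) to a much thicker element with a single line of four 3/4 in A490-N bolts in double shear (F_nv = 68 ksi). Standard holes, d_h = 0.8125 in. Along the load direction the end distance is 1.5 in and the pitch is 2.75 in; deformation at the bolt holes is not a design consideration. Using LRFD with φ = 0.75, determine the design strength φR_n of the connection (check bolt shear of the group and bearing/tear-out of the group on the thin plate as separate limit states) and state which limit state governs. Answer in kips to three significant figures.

180 kips (bolt shear governs)

Bolt shear: A_b = π·0.75²/4 = 0.4418 in²; R_n = 68 × 0.4418 × 4 × 2 = 240.3 kips → 0.75 × 240.3 = 180 kips.
Bearing (1.5 l_c t F_u ≤ 3.0 d t F_u): upper limit = 3.0·0.75·0.75·70 = 118.1 kips.
  Edge l_c = 1.5 − 0.8125/2 = 1.094 → r_n = 86.13 kips; interior l_c = 2.75 − 0.8125 = 1.938 → r_n = 118.1 kips.
  R_n,bearing = 1·86.13 + 3·118.1 = 440.5 kips → 0.75 × 440.5 = 330 kips.
Bolt shear governs: 180 kips.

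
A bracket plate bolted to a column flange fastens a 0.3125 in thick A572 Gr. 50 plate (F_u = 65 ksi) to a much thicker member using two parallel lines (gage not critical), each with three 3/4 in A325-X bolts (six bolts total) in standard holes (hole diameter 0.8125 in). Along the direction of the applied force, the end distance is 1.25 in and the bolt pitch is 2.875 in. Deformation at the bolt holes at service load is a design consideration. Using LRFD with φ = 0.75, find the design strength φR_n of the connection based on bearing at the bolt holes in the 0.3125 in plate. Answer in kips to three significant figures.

Per bolt r_n = 1.2 l_c t F_u ≤ 2.4 d t F_u; upper limit = 2.4 × 0.75 × 0.3125 × 65 = 36.56 kips.
Edge bolt: l_c = 1.25 − 0.8125/2 = 0.8438 in → 1.2 × 0.8438 × 0.3125 × 65 = 20.57 → r_n = 20.57 kips.
Interior bolts: l_c = 2.875 − 0.8125 = 2.062 in → 1.2 × 2.062 × 0.3125 × 65 = 50.27 → r_n = 36.56 kips.
R_n = 2 × 20.57 + 4 × 36.56 = 187.4 kips.
Design strength φR_n = 0.75 × 187.4 = 141 kips.

141 kips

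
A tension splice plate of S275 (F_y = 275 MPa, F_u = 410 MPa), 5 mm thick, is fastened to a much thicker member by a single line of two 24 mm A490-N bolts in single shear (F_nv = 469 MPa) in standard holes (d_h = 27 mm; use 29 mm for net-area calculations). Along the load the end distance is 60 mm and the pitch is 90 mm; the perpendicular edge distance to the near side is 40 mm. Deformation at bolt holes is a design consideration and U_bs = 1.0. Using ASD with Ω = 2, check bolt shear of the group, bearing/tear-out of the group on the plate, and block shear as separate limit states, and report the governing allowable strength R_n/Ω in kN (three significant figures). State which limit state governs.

Bolt shear: A_b = π·24²/4 = 452.4 mm²; R_n = 469 × 452.4 × 2 × 1 / 1000 = 424.3 kN → 424.3 / 2 = 212 kN.
Bearing: edge l_c = 46.5, r_n = 114.4 kN; interior l_c = 63, r_n = 118.1 kN; R_n = 114.4 + 1·118.1 = 232.5 kN → 116 kN.
Block shear: A_gv = 750, A_nv = 532.5, A_nt = 127.5 mm²; R_n = min(0.6F_uA_nv, 0.6F_yA_gv) + U_bs·F_u·A_nt = 176 kN → 88 kN.
Block shear governs: 88 kN.

88 kN (block shear governs)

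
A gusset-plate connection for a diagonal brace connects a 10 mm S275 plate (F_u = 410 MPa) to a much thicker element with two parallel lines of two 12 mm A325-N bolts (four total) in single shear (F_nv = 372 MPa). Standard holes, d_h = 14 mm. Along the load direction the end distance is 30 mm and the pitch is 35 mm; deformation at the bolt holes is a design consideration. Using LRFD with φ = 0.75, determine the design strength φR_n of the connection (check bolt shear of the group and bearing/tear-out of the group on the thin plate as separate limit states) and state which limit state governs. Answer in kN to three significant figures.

126 kN (bolt shear governs)

Bolt shear: A_b = π·12²/4 = 113.1 mm²; R_n = 372 × 113.1 × 4 × 1 / 1000 = 168.3 kN → 0.75 × 168.3 = 126 kN.
Bearing (1.2 l_c t F_u ≤ 2.4 d t F_u): upper limit = 2.4·12·10·410 / 1000 = 118.1 kN.
  Edge l_c = 30 − 14/2 = 23 → r_n = 113.2 kN; interior l_c = 35 − 14 = 21 → r_n = 103.3 kN.
  R_n,bearing = 2·113.2 + 2·103.3 = 433 kN → 0.75 × 433 = 325 kN.
Bolt shear governs: 126 kN.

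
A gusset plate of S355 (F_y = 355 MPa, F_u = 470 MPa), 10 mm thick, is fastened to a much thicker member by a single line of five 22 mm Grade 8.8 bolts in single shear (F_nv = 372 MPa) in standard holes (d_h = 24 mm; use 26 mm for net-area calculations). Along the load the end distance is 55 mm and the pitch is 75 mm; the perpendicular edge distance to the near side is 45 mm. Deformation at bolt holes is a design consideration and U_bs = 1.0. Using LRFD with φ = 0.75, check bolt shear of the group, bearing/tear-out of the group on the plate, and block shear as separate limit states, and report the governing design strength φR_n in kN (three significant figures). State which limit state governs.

530 kN (bolt shear governs)

Bolt shear: A_b = π·22²/4 = 380.1 mm²; R_n = 372 × 380.1 × 5 × 1 / 1000 = 707 kN → 0.75 × 707 = 530 kN.
Bearing: edge l_c = 43, r_n = 242.5 kN; interior l_c = 51, r_n = 248.2 kN; R_n = 242.5 + 4·248.2 = 1235 kN → 926 kN.
Block shear: A_gv = 3550, A_nv = 2380, A_nt = 320 mm²; R_n = min(0.6F_uA_nv, 0.6F_yA_gv) + U_bs·F_u·A_nt = 821.6 kN → 616 kN.
Bolt shear governs: 530 kN.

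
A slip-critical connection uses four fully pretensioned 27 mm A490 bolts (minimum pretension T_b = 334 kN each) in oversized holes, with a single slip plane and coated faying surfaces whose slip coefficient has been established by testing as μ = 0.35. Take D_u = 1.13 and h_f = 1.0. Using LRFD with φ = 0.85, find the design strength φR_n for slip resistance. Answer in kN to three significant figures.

R_n = μ · D_u · h_f · T_b · n_s · n_b = 0.35 × 1.13 × 1.0 × 334 × 1 × 4 = 528.4 kN.
Design strength φR_n = 0.85 × 528.4 = 449 kN.

449 kN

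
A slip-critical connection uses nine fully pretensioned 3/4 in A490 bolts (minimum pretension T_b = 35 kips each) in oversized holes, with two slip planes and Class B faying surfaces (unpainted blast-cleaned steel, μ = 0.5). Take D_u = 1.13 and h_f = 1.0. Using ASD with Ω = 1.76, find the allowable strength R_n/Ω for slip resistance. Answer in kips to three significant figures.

202 kips

R_n = μ · D_u · h_f · T_b · n_s · n_b = 0.5 × 1.13 × 1.0 × 35 × 2 × 9 = 355.9 kips.
Allowable strength R_n/Ω = 355.9 / 1.76 = 202 kips.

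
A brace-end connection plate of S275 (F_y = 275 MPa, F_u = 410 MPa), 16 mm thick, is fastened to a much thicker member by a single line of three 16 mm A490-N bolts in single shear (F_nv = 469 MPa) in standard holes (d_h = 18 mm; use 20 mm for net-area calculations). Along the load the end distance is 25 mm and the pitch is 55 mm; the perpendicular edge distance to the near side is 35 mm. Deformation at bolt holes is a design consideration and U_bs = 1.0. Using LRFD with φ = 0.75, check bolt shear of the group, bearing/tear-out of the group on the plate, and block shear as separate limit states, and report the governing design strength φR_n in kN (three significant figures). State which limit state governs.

212 kN (bolt shear governs)

Bolt shear: A_b = π·16²/4 = 201.1 mm²; R_n = 469 × 201.1 × 3 × 1 / 1000 = 282.9 kN → 0.75 × 282.9 = 212 kN.
Bearing: edge l_c = 16, r_n = 126 kN; interior l_c = 37, r_n = 251.9 kN; R_n = 126 + 2·251.9 = 629.8 kN → 472 kN.
Block shear: A_gv = 2160, A_nv = 1360, A_nt = 400 mm²; R_n = min(0.6F_uA_nv, 0.6F_yA_gv) + U_bs·F_u·A_nt = 498.6 kN → 374 kN.
Bolt shear governs: 212 kN.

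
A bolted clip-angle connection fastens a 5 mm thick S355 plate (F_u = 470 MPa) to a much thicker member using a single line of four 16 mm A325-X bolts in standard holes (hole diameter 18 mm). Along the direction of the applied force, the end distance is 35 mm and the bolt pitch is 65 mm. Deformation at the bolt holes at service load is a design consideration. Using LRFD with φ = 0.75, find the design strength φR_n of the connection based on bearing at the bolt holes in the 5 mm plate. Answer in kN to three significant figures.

258 kN

Per bolt r_n = 1.2 l_c t F_u ≤ 2.4 d t F_u; upper limit = 2.4 × 16 × 5 × 470 / 1000 = 90.24 kN.
Edge bolt: l_c = 35 − 18/2 = 26 mm → 1.2 × 26 × 5 × 470 / 1000 = 73.32 → r_n = 73.32 kN.
Interior bolts: l_c = 65 − 18 = 47 mm → 1.2 × 47 × 5 × 470 / 1000 = 132.5 → r_n = 90.24 kN.
R_n = 1 × 73.32 + 3 × 90.24 = 344 kN.
Design strength φR_n = 0.75 × 344 = 258 kN.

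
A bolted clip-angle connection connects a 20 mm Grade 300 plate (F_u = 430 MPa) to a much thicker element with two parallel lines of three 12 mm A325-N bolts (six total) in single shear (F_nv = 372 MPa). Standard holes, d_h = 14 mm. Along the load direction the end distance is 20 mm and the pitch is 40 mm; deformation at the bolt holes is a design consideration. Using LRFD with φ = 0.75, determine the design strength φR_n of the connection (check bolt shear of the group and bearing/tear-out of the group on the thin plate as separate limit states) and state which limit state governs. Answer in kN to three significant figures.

Bolt shear: A_b = π·12²/4 = 113.1 mm²; R_n = 372 × 113.1 × 6 × 1 / 1000 = 252.4 kN → 0.75 × 252.4 = 189 kN.
Bearing (1.2 l_c t F_u ≤ 2.4 d t F_u): upper limit = 2.4·12·20·430 / 1000 = 247.7 kN.
  Edge l_c = 20 − 14/2 = 13 → r_n = 134.2 kN; interior l_c = 40 − 14 = 26 → r_n = 247.7 kN.
  R_n,bearing = 2·134.2 + 4·247.7 = 1259 kN → 0.75 × 1259 = 944 kN.
Bolt shear governs: 189 kN.

189 kN (bolt shear governs)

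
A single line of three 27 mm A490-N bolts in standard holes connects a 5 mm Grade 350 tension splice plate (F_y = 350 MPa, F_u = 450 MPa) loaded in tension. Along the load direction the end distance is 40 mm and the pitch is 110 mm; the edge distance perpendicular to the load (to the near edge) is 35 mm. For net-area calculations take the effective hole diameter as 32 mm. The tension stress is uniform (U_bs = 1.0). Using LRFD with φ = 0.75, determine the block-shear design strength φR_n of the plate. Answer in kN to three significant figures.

Shear plane L_v = 40 + 2·110 = 260 mm; A_gv = 260 × 5 = 1300 mm².
A_nv = (260 − 2.5·32) × 5 = 900 mm².
A_nt = (35 − 0.5·32) × 5 = 95 mm².
0.6 F_u A_nv = 243 kN; 0.6 F_y A_gv = 273 kN → shear rupture governs the shear term.
R_n = 243 + 1.0 × 450 × 95 / 1000 = 285.8 kN.
Design strength φR_n = 0.75 × 285.8 = 214 kN.

214 kN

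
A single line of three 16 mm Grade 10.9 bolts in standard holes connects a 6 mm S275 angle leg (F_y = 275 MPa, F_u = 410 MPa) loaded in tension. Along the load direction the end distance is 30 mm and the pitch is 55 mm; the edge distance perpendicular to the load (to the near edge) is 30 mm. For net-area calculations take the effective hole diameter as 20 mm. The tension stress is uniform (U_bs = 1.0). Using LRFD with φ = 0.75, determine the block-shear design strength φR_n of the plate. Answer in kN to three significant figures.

Shear plane L_v = 30 + 2·55 = 140 mm; A_gv = 140 × 6 = 840 mm².
A_nv = (140 − 2.5·20) × 6 = 540 mm².
A_nt = (30 − 0.5·20) × 6 = 120 mm².
0.6 F_u A_nv = 132.8 kN; 0.6 F_y A_gv = 138.6 kN → shear rupture governs the shear term.
R_n = 132.8 + 1.0 × 410 × 120 / 1000 = 182 kN.
Design strength φR_n = 0.75 × 182 = 137 kN.

137 kN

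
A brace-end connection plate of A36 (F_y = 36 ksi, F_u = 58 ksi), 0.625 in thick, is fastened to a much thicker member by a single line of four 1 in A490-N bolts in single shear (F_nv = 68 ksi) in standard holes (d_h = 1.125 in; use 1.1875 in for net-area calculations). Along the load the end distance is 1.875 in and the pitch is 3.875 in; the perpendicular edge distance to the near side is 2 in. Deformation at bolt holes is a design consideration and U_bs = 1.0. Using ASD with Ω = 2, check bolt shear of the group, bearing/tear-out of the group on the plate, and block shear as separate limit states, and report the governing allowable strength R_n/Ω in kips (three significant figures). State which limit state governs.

107 kips (bolt shear governs)

Bolt shear: A_b = π·1²/4 = 0.7854 in²; R_n = 68 × 0.7854 × 4 × 1 = 213.6 kips → 213.6 / 2 = 107 kips.
Bearing: edge l_c = 1.312, r_n = 57.09 kips; interior l_c = 2.75, r_n = 87 kips; R_n = 57.09 + 3·87 = 318.1 kips → 159 kips.
Block shear: A_gv = 8.438, A_nv = 5.84, A_nt = 0.8789 in²; R_n = min(0.6F_uA_nv, 0.6F_yA_gv) + U_bs·F_u·A_nt = 233.2 kips → 117 kips.
Bolt shear governs: 107 kips.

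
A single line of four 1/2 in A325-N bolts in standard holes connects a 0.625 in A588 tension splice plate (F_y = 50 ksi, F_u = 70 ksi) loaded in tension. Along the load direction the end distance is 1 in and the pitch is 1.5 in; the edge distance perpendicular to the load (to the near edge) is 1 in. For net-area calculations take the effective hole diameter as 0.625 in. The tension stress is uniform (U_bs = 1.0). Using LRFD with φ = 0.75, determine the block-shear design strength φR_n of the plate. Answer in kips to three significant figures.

87.8 kips

Shear plane L_v = 1 + 3·1.5 = 5.5 in; A_gv = 5.5 × 0.625 = 3.438 in².
A_nv = (5.5 − 3.5·0.625) × 0.625 = 2.07 in².
A_nt = (1 − 0.5·0.625) × 0.625 = 0.4297 in².
0.6 F_u A_nv = 86.95 kips; 0.6 F_y A_gv = 103.1 kips → shear rupture governs the shear term.
R_n = 86.95 + 1.0 × 70 × 0.4297 = 117 kips.
Design strength φR_n = 0.75 × 117 = 87.8 kips.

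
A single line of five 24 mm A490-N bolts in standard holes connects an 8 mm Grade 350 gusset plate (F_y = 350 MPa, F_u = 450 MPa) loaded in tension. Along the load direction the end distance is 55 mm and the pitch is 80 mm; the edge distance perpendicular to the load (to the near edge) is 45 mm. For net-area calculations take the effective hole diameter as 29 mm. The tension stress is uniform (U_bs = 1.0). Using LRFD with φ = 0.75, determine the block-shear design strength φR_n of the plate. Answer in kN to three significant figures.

Shear plane L_v = 55 + 4·80 = 375 mm; A_gv = 375 × 8 = 3000 mm².
A_nv = (375 − 4.5·29) × 8 = 1956 mm².
A_nt = (45 − 0.5·29) × 8 = 244 mm².
0.6 F_u A_nv = 528.1 kN; 0.6 F_y A_gv = 630 kN → shear rupture governs the shear term.
R_n = 528.1 + 1.0 × 450 × 244 / 1000 = 637.9 kN.
Design strength φR_n = 0.75 × 637.9 = 478 kN.

478 kN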